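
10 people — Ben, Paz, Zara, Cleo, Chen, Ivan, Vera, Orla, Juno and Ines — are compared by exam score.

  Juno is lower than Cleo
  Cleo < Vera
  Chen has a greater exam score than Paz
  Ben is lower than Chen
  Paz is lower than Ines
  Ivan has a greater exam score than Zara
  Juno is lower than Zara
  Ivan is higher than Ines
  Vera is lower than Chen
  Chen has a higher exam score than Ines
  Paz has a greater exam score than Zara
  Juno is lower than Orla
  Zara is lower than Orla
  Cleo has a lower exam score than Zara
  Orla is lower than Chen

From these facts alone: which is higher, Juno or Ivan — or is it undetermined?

Link the given pairs in sequence: Juno < Zara; Zara < Paz; Paz < Ines; Ines < Ivan.
Together: Juno < Zara < Paz < Ines < Ivan.
So Ivan is higher.

Ivan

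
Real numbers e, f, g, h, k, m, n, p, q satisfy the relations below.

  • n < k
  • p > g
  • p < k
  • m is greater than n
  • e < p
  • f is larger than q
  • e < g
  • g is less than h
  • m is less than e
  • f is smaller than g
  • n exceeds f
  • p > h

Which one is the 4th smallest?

The consecutive relations fix a unique order: q < f < n < m < e < g < h < p < k.
Counting 4 from the smallest end gives m.

m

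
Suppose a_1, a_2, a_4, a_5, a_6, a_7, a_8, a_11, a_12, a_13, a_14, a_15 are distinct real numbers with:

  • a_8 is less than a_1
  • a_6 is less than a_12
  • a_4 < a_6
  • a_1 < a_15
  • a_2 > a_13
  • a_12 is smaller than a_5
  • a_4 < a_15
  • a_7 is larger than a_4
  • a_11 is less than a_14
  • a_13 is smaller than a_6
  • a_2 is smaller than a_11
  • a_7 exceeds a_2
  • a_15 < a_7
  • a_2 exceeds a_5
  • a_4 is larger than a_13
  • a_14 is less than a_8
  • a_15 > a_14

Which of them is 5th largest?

a_14

Chaining the given pairs: a_13 < a_4 < a_6 < a_12 < a_5 < a_2 < a_11 < a_14 < a_8 < a_1 < a_15 < a_7.
Counting 5 from the largest end gives a_14.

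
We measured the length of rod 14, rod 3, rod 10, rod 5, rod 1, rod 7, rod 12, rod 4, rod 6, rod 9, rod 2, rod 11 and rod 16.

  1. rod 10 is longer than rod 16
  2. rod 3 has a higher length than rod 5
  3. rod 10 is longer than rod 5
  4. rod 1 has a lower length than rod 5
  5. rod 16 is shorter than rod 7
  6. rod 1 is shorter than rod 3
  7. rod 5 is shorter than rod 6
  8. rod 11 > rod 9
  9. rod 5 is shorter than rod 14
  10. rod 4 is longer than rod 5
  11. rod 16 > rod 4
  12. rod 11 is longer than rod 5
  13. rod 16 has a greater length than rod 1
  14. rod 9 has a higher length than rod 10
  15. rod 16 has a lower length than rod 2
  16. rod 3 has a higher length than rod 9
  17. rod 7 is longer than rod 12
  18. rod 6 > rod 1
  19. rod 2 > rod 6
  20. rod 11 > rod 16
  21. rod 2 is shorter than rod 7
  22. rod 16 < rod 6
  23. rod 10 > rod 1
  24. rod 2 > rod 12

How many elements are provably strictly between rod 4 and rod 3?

Chaining upward from rod 4 reaches: rod 16, rod 10, rod 9, rod 11, rod 6, rod 2, rod 7.
Chaining downward from rod 3 reaches: rod 1, rod 5, rod 16, rod 10, rod 9.
Strictly between rod 4 and rod 3 are those in both lists: rod 16, rod 10, rod 9 — 3 elements.

3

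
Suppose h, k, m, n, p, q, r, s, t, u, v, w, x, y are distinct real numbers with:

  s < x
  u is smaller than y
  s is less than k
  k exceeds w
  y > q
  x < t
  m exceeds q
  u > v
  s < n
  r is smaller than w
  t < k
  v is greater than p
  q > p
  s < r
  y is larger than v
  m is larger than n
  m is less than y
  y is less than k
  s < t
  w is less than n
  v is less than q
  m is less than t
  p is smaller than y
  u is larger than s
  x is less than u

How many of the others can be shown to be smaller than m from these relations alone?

From m the given relations immediately reach n, q.
From those, p, s, w, v — 6 in total.
From those, r — 7 in total.
Nothing else is reachable below m; 7 in all.

7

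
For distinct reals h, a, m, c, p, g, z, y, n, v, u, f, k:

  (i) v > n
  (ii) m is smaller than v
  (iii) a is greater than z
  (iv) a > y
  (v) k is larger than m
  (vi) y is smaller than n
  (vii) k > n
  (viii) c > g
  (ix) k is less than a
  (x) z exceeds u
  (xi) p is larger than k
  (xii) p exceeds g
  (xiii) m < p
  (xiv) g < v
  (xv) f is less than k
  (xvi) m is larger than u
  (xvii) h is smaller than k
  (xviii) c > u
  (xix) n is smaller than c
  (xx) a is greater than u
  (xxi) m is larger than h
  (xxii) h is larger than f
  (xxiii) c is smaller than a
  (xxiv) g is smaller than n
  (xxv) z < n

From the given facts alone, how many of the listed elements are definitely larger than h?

5

Directly above h: m, k.
One step further: a, v, p (5 so far).
Nothing else is reachable above h; 5 in all.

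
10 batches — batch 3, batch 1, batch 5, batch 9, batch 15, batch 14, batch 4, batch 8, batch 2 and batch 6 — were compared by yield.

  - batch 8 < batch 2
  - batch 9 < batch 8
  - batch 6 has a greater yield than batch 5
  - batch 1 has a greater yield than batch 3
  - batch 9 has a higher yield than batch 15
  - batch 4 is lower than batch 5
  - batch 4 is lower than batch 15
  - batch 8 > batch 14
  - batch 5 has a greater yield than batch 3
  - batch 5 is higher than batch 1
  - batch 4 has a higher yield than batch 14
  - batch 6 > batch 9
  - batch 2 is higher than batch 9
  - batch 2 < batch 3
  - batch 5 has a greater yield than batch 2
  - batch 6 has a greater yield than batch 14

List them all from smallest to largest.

Nothing is placed below batch 14, so it is least; from there batch 14 < batch 4; batch 4 < batch 15; batch 15 < batch 9; batch 9 < batch 8; batch 8 < batch 2; batch 2 < batch 3; batch 3 < batch 1; batch 1 < batch 5; batch 5 < batch 6, each given directly.

batch 14 < batch 4 < batch 15 < batch 9 < batch 8 < batch 2 < batch 3 < batch 1 < batch 5 < batch 6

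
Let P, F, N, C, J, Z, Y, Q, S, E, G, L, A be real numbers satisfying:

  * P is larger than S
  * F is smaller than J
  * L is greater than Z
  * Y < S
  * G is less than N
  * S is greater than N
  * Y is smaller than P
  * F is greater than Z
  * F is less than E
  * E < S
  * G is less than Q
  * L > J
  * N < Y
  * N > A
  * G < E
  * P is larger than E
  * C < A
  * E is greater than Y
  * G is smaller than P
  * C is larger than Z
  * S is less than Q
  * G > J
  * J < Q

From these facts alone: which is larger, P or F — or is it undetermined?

P

F < J and J < G give F < G.
With G < N: F < J < G < N.
With N < Y: F < J < G < N < Y.
Then Y < E extends the chain to E.
With E < S: F < J < G < N < Y < E < S.
With S < P: F < J < G < N < Y < E < S < P.
So P is larger.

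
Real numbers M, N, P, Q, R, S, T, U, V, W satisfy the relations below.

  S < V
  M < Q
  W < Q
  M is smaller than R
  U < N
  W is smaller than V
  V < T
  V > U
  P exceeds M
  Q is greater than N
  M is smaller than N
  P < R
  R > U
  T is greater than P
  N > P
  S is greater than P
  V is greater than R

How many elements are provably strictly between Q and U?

Chaining upward from U reaches: R, N, V, T.
Chaining downward from Q reaches: W, M, P, N.
Strictly between U and Q are those in both lists: N — 1 element.

1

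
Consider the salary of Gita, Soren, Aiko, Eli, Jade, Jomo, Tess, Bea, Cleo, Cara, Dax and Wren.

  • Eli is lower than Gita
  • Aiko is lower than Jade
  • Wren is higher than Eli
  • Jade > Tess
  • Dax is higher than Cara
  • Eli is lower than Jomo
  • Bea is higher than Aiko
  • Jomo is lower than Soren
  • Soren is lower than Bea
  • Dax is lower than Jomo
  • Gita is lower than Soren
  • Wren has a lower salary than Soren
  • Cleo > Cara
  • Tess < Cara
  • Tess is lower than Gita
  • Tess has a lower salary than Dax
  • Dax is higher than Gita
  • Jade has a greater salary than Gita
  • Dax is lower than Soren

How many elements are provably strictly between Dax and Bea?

Chaining upward from Dax reaches: Jomo, Soren.
Chaining downward from Bea reaches: Tess, Eli, Cara, Wren, Gita, Jomo, Aiko, Soren.
Strictly between Dax and Bea are those in both lists: Jomo, Soren — 2 elements.

2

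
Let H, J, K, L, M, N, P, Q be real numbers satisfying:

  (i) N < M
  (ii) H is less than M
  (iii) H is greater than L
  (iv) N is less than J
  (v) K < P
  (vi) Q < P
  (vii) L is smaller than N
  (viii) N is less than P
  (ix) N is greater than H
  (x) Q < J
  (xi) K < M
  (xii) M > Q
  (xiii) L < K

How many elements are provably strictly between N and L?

Chaining upward from L reaches: K, H, M, P, J.
Chaining downward from N reaches: H.
Strictly between L and N are those in both lists: H — 1 element.

1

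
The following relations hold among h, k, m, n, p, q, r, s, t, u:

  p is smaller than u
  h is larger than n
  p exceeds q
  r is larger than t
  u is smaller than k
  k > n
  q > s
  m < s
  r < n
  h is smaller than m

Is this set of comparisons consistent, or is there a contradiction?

The single ordering t < r < n < h < m < s < q < p < u < k satisfies every listed relation, so no contradiction arises.

consistent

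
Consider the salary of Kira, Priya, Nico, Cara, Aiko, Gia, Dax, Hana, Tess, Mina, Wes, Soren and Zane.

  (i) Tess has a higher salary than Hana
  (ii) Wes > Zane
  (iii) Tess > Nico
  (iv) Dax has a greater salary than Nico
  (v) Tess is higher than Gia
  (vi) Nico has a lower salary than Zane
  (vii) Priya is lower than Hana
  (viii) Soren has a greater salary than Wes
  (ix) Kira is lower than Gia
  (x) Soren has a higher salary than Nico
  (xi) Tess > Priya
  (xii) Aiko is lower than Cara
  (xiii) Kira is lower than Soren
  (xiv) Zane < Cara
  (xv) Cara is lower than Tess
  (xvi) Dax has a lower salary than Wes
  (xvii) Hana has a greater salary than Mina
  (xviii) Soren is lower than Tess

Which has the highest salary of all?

Chaining downward from Tess: directly below it, Nico, Priya, Gia, Soren, Cara, Hana; then Mina, Zane, Wes, Kira, Aiko; then Dax.
That covers every other element, and nothing is given above Tess, so Tess is the highest salary.

Tess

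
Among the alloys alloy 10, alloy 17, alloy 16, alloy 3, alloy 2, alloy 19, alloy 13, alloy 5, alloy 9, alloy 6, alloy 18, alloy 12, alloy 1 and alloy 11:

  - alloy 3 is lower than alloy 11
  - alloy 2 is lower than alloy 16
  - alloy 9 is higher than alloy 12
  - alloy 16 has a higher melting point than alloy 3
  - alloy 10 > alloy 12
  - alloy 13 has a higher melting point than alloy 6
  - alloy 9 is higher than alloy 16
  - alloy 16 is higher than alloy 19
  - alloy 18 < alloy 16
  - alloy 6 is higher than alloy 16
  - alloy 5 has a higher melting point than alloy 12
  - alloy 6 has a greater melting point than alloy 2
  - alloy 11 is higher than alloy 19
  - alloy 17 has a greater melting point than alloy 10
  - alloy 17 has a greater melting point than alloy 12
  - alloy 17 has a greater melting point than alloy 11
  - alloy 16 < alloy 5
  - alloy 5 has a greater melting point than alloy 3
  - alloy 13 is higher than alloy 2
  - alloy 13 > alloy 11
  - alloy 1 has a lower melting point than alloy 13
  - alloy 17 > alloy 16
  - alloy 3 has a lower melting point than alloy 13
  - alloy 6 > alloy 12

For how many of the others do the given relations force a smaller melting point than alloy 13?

Directly below alloy 13: alloy 3, alloy 2, alloy 6, alloy 11, alloy 1.
One step further: alloy 12, alloy 19, alloy 16 (8 so far).
One step further: alloy 18 (9 so far).
No other element is forced below alloy 13 by the given relations, so the count is 9.

9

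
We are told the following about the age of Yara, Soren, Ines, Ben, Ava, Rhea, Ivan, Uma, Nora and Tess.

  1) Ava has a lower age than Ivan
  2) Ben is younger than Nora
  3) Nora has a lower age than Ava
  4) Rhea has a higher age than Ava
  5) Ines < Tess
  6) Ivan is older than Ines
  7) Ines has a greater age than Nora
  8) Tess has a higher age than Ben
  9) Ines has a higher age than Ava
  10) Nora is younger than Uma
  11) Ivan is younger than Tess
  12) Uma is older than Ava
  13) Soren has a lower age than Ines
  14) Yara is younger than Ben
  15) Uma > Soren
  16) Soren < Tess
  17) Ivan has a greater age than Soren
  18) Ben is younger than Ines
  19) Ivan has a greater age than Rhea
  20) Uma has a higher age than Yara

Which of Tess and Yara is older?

Tess

Link the given pairs in sequence: Yara < Ben; Ben < Nora; Nora < Ava; Ava < Ines; Ines < Ivan; Ivan < Tess.
Together: Yara < Ben < Nora < Ava < Ines < Ivan < Tess.
So Yara < Tess; Tess is the older of the two.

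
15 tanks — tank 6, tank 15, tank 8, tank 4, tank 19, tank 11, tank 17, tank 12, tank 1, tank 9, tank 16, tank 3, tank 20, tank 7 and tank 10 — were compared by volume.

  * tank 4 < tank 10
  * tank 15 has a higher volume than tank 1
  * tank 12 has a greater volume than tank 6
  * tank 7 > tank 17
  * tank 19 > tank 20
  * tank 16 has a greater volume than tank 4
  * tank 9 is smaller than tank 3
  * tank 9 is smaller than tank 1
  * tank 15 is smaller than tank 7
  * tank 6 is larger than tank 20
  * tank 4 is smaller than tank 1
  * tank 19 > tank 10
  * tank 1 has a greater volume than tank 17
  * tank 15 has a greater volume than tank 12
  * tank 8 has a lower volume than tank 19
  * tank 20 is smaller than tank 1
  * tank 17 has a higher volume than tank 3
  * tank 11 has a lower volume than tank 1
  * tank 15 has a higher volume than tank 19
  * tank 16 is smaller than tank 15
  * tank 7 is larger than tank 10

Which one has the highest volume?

tank 7

tank 20 is not greatest since tank 20 < tank 6; tank 4 is not greatest since tank 4 < tank 1; tank 11 is not greatest since tank 11 < tank 1; tank 6 is not greatest since tank 6 < tank 12; tank 10 is not greatest since tank 10 < tank 19; tank 9 is not greatest since tank 9 < tank 3; tank 3 is not greatest since tank 3 < tank 17; tank 17 is not greatest since tank 17 < tank 1; tank 16 is not greatest since tank 16 < tank 15; tank 1 is not greatest since tank 1 < tank 15; tank 12 is not greatest since tank 12 < tank 15; tank 8 is not greatest since tank 8 < tank 19; tank 19 is not greatest since tank 19 < tank 15; tank 15 is not greatest since tank 15 < tank 7.
Only tank 7 has nothing above it, so tank 7 is the highest volume.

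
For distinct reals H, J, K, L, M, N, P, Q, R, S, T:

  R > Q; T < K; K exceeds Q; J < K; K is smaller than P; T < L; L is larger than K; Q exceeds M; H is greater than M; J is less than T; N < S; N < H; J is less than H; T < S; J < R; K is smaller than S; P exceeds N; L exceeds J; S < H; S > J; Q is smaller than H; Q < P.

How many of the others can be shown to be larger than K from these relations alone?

Directly above K: L, S, P.
One step further: H (4 so far).
No other element is forced above K by the given relations, so the count is 4.

4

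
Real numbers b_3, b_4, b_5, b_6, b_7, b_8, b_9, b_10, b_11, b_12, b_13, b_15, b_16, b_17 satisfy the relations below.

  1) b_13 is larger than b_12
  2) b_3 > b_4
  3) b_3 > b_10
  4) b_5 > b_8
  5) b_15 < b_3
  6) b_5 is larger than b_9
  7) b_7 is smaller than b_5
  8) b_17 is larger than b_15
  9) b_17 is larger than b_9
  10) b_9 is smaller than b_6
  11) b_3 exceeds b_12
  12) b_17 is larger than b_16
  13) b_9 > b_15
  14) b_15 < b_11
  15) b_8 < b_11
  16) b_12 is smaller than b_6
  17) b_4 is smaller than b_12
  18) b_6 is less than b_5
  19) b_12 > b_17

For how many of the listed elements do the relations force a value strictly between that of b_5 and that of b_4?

2

The relations place b_4 below b_5. An element lies strictly between them when it is forced above b_4 and also forced below b_5.
Above b_4: {b_12, b_13, b_3, b_6}. Below b_5: {b_15, b_9, b_16, b_8, b_17, b_12, b_7, b_6}.
Intersection: {b_12, b_6} — 2.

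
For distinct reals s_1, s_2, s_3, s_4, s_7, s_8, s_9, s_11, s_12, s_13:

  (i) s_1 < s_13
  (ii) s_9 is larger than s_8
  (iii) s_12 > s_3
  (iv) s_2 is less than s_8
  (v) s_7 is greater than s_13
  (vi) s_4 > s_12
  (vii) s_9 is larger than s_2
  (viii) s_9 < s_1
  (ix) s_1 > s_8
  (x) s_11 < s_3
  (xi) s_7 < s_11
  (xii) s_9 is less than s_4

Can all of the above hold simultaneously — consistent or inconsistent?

consistent

The single ordering s_2 < s_8 < s_9 < s_1 < s_13 < s_7 < s_11 < s_3 < s_12 < s_4 satisfies every listed relation, so no contradiction arises.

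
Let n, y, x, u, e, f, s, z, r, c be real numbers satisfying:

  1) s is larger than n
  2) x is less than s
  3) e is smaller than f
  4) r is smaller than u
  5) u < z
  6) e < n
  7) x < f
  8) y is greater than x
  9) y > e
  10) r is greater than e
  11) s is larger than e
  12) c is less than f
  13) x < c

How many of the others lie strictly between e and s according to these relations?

The relations place e below s. An element lies strictly between them when it is forced above e and also forced below s.
Above e: {r, u, n, z, y, f}. Below s: {n, x}.
Intersection: {n} — 1.

1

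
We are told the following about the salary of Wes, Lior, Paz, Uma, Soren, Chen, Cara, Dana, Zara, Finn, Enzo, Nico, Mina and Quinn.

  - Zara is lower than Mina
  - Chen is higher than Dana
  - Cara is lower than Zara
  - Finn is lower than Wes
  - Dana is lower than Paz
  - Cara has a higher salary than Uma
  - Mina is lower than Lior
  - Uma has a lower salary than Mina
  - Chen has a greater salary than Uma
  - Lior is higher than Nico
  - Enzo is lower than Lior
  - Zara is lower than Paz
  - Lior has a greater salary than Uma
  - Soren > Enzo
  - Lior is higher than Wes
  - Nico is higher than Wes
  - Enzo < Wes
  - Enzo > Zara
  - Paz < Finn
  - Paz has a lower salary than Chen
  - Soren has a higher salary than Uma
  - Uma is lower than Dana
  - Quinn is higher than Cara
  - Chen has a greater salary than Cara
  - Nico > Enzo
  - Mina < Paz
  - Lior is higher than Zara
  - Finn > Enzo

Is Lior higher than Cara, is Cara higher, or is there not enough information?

Cara < Zara and Zara < Mina give Cara < Mina.
With Mina < Paz: Cara < Zara < Mina < Paz.
Then Paz < Finn extends the chain to Finn.
Then Finn < Wes extends the chain to Wes.
With Wes < Nico: Cara < Zara < Mina < Paz < Finn < Wes < Nico.
With Nico < Lior: Cara < Zara < Mina < Paz < Finn < Wes < Nico < Lior.
So Lior is higher.

Lior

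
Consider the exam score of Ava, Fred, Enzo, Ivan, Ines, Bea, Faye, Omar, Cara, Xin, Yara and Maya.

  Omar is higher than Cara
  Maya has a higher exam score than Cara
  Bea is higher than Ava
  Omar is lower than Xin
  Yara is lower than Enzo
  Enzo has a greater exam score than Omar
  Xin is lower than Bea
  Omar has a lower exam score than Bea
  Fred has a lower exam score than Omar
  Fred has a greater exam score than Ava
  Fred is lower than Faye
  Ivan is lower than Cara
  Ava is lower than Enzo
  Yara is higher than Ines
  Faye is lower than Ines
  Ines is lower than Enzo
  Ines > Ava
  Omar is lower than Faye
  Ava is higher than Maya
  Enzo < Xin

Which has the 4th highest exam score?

Yara

The consecutive relations fix a unique order: Ivan < Cara < Maya < Ava < Fred < Omar < Faye < Ines < Yara < Enzo < Xin < Bea.
The 4th largest is Yara.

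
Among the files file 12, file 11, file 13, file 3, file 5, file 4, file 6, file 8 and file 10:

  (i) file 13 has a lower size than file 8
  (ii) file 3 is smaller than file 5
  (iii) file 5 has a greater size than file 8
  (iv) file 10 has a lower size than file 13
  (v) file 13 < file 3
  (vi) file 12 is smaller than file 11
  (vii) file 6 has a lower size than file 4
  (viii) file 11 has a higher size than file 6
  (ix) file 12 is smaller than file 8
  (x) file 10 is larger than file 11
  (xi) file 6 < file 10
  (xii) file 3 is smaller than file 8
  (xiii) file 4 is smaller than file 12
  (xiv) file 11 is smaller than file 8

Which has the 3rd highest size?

file 3

Chaining the given pairs: file 6 < file 4 < file 12 < file 11 < file 10 < file 13 < file 3 < file 8 < file 5.
Counting 3 from the largest end gives file 3.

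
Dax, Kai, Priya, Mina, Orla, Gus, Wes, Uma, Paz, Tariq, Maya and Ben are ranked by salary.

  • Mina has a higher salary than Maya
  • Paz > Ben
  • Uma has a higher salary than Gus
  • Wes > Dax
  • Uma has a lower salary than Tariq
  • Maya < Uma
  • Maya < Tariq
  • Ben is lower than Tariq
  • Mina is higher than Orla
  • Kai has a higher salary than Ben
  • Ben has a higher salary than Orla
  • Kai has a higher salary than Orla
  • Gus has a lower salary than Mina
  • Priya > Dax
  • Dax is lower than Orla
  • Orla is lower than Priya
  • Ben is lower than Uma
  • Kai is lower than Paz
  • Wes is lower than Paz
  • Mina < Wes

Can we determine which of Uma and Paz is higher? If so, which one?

undetermined

Following every chain through Uma: above Uma we get Tariq; below Uma we get Dax, Gus, Maya, Orla, Ben.
Paz is not reached, and no chain runs the other way from Paz to Uma.
So the given relations leave the order of Uma and Paz undetermined.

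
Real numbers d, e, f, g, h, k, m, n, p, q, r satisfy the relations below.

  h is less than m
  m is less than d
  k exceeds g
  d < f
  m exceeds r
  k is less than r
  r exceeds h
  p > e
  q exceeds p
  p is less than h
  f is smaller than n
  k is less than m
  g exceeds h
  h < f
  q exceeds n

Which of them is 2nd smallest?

Chaining the given pairs: e < p < h < g < k < r < m < d < f < n < q.
Counting 2 from the smallest end gives p.

p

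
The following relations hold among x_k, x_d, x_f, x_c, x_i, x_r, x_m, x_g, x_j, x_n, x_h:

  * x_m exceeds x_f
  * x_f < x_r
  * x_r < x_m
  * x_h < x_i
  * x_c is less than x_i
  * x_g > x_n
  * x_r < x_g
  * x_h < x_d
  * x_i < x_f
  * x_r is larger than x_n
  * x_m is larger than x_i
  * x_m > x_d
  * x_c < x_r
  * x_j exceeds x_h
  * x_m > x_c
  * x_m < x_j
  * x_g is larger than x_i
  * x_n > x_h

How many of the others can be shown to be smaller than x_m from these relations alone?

7

From x_m the given relations immediately reach x_c, x_i, x_f, x_r, x_d.
From those, x_h, x_n — 7 in total.
No other element is forced below x_m by the given relations, so the count is 7.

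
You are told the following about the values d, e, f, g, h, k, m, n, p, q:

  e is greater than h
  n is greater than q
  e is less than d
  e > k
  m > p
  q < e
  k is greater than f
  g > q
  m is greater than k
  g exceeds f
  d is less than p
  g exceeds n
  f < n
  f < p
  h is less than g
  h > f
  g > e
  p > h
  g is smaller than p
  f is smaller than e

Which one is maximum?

f is not greatest since f < k; h is not greatest since h < e; k is not greatest since k < e; q is not greatest since q < n; n is not greatest since n < g; e is not greatest since e < g; d is not greatest since d < p; g is not greatest since g < p; p is not greatest since p < m.
Only m has nothing above it, so m is the maximum.

m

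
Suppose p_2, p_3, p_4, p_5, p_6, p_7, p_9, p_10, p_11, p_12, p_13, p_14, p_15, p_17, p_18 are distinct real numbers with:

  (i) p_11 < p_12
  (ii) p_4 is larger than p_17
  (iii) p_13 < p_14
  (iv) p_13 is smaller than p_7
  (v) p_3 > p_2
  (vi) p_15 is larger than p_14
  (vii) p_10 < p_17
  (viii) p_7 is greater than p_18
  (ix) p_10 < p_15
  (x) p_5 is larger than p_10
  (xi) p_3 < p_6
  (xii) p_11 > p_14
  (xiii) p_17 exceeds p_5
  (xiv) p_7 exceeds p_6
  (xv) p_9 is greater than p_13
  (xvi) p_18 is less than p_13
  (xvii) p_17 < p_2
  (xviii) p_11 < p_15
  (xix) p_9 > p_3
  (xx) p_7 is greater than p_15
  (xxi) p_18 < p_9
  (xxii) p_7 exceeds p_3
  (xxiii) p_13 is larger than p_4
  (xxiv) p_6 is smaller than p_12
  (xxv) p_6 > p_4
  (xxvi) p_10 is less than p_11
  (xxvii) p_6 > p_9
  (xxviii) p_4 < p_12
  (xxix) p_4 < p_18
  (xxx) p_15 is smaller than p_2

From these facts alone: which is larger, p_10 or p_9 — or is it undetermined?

p_10 < p_5 and p_5 < p_17 give p_10 < p_17.
With p_17 < p_4: p_10 < p_5 < p_17 < p_4.
With p_4 < p_18: p_10 < p_5 < p_17 < p_4 < p_18.
With p_18 < p_13: p_10 < p_5 < p_17 < p_4 < p_18 < p_13.
With p_13 < p_14: p_10 < p_5 < p_17 < p_4 < p_18 < p_13 < p_14.
With p_14 < p_11: p_10 < p_5 < p_17 < p_4 < p_18 < p_13 < p_14 < p_11.
With p_11 < p_15: p_10 < p_5 < p_17 < p_4 < p_18 < p_13 < p_14 < p_11 < p_15.
With p_15 < p_2: p_10 < p_5 < p_17 < p_4 < p_18 < p_13 < p_14 < p_11 < p_15 < p_2.
Then p_2 < p_3 extends the chain to p_3.
With p_3 < p_9: p_10 < p_5 < p_17 < p_4 < p_18 < p_13 < p_14 < p_11 < p_15 < p_2 < p_3 < p_9.
So p_9 is larger.

p_9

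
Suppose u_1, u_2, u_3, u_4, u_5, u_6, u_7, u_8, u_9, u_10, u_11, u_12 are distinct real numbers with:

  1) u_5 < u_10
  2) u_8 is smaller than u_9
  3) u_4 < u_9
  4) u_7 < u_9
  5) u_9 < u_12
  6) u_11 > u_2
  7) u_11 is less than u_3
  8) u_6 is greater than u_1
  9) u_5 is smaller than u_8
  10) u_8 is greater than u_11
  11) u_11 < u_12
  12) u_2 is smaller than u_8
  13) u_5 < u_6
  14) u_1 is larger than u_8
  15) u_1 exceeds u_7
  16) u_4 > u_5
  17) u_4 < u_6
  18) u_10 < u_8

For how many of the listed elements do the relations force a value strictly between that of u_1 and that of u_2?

The relations place u_2 below u_1. An element lies strictly between them when it is forced above u_2 and also forced below u_1.
Above u_2: {u_11, u_8, u_9, u_6, u_3, u_12}. Below u_1: {u_5, u_10, u_7, u_11, u_8}.
Intersection: {u_11, u_8} — 2.

2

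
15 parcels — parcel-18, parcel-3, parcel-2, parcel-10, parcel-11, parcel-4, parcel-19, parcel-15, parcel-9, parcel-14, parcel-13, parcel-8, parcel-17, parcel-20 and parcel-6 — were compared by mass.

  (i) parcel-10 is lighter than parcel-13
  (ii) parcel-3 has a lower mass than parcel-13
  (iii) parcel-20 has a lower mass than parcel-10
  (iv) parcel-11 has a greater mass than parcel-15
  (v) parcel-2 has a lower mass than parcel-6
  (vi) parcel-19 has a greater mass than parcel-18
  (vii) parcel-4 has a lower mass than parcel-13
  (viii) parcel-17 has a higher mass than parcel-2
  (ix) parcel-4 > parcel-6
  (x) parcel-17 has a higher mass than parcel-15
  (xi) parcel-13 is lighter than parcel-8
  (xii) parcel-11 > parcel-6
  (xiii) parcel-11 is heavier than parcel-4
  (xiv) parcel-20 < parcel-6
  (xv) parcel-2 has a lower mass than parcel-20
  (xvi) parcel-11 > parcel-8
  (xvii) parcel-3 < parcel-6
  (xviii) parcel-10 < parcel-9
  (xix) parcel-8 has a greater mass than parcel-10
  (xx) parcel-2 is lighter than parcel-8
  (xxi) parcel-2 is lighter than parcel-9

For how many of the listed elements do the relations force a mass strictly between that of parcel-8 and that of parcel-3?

The relations place parcel-3 below parcel-8. An element lies strictly between them when it is forced above parcel-3 and also forced below parcel-8.
Above parcel-3: {parcel-6, parcel-4, parcel-13, parcel-11}. Below parcel-8: {parcel-2, parcel-20, parcel-6, parcel-4, parcel-10, parcel-13}.
Intersection: {parcel-6, parcel-4, parcel-13} — 3.

3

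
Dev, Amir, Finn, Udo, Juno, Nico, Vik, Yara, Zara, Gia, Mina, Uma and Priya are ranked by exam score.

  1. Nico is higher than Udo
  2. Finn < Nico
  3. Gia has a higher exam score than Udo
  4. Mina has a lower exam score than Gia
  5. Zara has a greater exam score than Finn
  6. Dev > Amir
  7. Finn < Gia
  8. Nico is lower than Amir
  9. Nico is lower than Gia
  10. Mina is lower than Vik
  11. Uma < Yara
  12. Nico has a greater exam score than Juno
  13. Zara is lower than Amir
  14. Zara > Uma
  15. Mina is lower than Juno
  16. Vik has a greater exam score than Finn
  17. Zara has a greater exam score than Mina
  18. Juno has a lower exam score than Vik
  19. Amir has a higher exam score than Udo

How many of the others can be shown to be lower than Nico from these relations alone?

From Nico the given relations immediately reach Udo, Juno, Finn.
From those, Mina — 4 in total.
No other element is forced below Nico by the given relations, so the count is 4.

4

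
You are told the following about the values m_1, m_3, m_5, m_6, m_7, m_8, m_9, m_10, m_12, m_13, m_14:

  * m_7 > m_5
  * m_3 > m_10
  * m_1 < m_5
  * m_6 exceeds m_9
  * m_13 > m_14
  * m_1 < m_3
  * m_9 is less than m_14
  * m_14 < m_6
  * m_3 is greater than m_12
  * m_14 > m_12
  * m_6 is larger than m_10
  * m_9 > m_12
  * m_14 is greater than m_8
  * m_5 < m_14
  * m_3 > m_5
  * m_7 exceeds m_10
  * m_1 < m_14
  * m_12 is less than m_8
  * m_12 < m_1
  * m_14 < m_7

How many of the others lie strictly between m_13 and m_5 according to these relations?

Chaining upward from m_5 reaches: m_14, m_6, m_3, m_7.
Chaining downward from m_13 reaches: m_12, m_1, m_8, m_9, m_14.
Strictly between m_5 and m_13 are those in both lists: m_14 — 1 element.

1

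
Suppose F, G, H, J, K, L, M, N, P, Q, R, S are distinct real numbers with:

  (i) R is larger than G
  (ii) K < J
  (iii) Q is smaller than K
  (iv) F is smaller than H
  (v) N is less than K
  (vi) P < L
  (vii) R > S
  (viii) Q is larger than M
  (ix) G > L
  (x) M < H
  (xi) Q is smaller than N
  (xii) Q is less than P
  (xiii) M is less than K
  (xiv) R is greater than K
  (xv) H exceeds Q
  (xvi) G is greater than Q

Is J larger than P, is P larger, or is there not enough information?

undetermined

Following every chain through P: above P we get L, G, R; below P we get M, Q.
J is not reached, and no chain runs the other way from J to P.
So the given relations leave the order of P and J undetermined.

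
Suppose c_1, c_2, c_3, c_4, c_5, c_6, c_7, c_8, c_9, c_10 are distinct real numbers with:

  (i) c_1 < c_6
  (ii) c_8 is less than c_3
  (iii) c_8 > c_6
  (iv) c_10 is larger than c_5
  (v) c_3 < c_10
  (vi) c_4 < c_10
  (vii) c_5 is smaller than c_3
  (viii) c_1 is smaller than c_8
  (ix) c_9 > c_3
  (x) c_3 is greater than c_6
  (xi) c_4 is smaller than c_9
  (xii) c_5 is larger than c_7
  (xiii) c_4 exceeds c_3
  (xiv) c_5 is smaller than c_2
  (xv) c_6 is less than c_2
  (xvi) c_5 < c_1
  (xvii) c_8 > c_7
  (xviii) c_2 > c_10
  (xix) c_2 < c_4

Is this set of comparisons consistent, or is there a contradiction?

Chaining the given relations yields c_10 < c_2 < c_4, so c_10 < c_4. But one relation states c_4 < c_10. These cannot both hold.

inconsistent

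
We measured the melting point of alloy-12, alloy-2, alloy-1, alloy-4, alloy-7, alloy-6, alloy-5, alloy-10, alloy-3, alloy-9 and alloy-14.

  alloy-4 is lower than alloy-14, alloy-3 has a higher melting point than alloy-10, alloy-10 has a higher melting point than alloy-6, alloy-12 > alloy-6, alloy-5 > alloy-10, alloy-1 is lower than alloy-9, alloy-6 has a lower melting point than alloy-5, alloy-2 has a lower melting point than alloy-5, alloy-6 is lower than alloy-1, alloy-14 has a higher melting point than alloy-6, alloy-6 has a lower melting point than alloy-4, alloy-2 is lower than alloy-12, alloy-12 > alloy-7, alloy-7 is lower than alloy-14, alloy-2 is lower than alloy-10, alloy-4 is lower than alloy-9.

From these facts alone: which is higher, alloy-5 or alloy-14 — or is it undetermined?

undetermined

Following every chain through alloy-14: below alloy-14 we get alloy-6, alloy-7, alloy-4.
alloy-5 is not reached, and no chain runs the other way from alloy-5 to alloy-14.
So the given relations leave the order of alloy-14 and alloy-5 undetermined.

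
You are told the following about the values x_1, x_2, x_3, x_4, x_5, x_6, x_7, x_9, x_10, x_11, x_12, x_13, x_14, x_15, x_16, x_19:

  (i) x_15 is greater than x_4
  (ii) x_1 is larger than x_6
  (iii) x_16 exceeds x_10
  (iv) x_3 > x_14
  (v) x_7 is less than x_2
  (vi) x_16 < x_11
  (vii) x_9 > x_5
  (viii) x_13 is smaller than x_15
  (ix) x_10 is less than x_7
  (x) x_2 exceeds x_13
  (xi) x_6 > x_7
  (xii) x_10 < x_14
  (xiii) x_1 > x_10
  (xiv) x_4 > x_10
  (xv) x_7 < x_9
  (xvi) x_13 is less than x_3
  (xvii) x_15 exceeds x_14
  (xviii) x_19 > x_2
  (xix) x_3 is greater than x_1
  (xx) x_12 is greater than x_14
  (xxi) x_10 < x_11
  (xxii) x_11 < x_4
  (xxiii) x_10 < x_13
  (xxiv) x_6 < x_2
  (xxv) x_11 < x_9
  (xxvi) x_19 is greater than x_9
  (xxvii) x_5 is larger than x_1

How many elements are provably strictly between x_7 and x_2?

1

Chaining upward from x_7 reaches: x_6, x_1, x_3, x_5, x_9, x_19.
Chaining downward from x_2 reaches: x_10, x_6, x_13.
Strictly between x_7 and x_2 are those in both lists: x_6 — 1 element.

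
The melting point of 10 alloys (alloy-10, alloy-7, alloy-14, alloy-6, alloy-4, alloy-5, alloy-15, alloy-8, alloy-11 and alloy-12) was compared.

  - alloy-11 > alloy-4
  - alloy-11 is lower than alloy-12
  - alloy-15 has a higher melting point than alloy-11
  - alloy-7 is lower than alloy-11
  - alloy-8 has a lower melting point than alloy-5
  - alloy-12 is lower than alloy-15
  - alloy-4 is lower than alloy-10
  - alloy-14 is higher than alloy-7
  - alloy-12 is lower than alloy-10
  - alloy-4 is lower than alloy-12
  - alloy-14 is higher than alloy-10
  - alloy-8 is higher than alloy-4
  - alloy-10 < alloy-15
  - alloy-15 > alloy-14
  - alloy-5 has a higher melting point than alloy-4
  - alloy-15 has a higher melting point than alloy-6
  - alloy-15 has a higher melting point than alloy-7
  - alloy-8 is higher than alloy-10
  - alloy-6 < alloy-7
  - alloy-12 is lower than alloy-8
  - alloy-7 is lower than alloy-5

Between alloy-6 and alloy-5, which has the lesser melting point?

alloy-6

alloy-6 < alloy-7 < alloy-11 < alloy-12 < alloy-10 < alloy-8 < alloy-5, by transitivity through alloy-7, alloy-11, alloy-12, alloy-10, alloy-8.
So alloy-6 < alloy-5; alloy-6 is the lower of the two.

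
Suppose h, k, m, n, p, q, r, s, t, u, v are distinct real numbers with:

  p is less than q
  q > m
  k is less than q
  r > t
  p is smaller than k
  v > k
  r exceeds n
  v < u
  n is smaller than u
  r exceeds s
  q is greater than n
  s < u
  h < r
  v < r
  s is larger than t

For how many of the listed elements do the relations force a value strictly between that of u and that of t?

1

The relations place t below u. An element lies strictly between them when it is forced above t and also forced below u.
Above t: {s, r}. Below u: {p, k, s, n, v}.
Intersection: {s} — 1.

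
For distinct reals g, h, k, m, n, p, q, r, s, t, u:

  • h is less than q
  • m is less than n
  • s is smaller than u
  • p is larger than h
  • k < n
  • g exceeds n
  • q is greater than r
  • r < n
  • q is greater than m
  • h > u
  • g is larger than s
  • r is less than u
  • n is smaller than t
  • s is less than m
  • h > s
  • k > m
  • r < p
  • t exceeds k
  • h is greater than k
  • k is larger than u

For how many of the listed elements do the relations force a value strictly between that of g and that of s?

The relations place s below g. An element lies strictly between them when it is forced above s and also forced below g.
Above s: {u, m, k, n, t, h, q, p}. Below g: {r, u, m, k, n}.
Intersection: {u, m, k, n} — 4.

4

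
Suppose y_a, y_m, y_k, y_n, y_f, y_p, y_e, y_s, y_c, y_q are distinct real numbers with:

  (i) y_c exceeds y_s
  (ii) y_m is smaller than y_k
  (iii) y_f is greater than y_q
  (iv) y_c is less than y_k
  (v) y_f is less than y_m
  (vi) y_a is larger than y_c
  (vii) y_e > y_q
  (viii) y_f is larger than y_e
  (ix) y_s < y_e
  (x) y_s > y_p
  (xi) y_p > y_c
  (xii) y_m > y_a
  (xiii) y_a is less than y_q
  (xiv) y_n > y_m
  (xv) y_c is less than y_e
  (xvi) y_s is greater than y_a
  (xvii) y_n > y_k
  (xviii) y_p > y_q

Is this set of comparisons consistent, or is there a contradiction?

inconsistent

We have y_s < y_c stated directly, yet also y_c < y_a < y_q < y_p < y_s by chaining the others — so y_c < y_s. Contradiction.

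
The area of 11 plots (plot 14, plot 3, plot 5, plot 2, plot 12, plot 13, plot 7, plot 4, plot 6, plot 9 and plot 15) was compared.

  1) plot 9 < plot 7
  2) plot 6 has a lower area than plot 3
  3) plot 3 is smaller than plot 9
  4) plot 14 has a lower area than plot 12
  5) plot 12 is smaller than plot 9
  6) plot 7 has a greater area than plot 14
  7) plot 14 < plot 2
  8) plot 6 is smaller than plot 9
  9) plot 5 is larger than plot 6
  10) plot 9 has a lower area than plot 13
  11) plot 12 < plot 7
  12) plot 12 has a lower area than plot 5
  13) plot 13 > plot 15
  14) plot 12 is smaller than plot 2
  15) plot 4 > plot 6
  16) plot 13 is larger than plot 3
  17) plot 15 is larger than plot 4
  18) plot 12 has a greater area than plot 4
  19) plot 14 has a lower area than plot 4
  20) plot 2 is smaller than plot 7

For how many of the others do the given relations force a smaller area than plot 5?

4

The elements the relations force below plot 5 are plot 6, plot 14, plot 4, plot 12 — no chain reaches any other.
That is 4.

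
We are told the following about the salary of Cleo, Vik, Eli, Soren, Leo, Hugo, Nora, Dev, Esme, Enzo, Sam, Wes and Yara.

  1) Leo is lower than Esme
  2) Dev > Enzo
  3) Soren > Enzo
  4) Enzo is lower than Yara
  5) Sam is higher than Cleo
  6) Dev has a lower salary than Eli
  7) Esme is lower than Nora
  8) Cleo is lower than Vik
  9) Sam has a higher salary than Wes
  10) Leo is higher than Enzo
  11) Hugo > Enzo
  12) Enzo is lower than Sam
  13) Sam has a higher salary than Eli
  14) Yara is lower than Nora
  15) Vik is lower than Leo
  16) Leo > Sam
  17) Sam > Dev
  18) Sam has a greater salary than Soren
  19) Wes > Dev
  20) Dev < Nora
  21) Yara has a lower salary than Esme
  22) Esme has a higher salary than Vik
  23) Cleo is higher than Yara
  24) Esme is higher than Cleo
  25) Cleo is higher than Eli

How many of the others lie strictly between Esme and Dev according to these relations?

The relations place Dev below Esme. An element lies strictly between them when it is forced above Dev and also forced below Esme.
Above Dev: {Eli, Wes, Cleo, Vik, Sam, Leo, Nora}. Below Esme: {Enzo, Soren, Eli, Wes, Yara, Cleo, Vik, Sam, Leo}.
Intersection: {Eli, Wes, Cleo, Vik, Sam, Leo} — 6.

6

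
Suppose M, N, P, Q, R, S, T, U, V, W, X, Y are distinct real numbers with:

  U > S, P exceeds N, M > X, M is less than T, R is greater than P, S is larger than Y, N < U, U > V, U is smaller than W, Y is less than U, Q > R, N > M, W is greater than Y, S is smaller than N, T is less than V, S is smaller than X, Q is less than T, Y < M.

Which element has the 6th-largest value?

Chaining the given pairs: Y < S < X < M < N < P < R < Q < T < V < U < W.
The 6th largest is R.

R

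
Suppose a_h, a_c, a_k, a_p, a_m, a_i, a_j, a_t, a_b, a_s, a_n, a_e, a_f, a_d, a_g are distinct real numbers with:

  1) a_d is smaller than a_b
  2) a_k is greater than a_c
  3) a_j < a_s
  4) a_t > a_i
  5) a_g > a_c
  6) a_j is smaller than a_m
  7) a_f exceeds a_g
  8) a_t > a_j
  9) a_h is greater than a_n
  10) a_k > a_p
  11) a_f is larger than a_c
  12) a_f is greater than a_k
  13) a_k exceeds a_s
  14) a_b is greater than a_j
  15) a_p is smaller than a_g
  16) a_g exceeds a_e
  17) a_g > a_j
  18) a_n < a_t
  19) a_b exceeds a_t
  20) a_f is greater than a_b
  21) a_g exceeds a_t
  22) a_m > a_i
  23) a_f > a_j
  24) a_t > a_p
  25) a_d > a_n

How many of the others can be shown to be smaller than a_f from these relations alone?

12

Directly below a_f: a_j, a_c, a_g, a_b, a_k.
One step further: a_s, a_d, a_p, a_t, a_e (10 so far).
One step further: a_n, a_i (12 so far).
Nothing else is reachable below a_f; 12 in all.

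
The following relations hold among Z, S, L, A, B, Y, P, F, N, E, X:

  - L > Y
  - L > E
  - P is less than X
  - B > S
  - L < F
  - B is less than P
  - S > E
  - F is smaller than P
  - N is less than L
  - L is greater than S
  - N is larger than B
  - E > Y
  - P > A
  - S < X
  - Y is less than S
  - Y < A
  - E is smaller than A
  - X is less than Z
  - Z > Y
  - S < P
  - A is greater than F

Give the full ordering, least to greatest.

Y < E < S < B < N < L < F < A < P < X < Z

The consecutive links are each given: Y < E; E < S; S < B; B < N; N < L; L < F; F < A; A < P; P < X; X < Z.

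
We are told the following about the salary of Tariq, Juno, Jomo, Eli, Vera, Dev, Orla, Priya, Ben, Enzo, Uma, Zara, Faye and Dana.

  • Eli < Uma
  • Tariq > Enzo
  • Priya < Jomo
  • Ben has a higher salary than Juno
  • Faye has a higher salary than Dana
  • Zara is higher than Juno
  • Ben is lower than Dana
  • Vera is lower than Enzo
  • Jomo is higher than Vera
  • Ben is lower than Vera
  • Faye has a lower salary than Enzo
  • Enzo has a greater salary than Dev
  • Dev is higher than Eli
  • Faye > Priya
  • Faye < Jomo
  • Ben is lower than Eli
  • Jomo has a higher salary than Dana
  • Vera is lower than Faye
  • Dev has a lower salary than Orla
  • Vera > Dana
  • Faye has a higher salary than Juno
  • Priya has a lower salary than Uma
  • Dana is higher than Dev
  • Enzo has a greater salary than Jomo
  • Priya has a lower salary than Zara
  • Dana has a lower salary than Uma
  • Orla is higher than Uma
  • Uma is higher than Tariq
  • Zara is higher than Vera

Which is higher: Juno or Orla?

Orla

Following the relations from Juno: Juno < Ben < Eli < Dev < Dana < Vera < Faye < Jomo < Enzo < Tariq < Uma < Orla.
So Juno < Orla; Orla is the higher of the two.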